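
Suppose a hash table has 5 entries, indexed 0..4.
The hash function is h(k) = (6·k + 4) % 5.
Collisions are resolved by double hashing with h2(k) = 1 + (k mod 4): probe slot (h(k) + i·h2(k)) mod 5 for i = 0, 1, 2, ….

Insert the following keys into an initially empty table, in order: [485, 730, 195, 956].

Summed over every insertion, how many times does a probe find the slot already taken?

485: h=4 → slot 4
730: h=4, h2=3, probe 4,2 → slot 2
195: h=4, h2=4, probe 4,3 → slot 3
956: h=0 → slot 0
Table: [956, ., 730, 195, 485]

2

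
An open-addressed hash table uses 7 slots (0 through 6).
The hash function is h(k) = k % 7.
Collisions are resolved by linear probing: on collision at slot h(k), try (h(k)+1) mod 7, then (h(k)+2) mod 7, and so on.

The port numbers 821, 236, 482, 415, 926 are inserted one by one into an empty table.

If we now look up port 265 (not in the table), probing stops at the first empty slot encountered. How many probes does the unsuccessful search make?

821 hashes to 2; slot 2 is free → place at 2.
236 hashes to 5; slot 5 is free → place at 5.
482 hashes to 6; slot 6 is free → place at 6.
415 hashes to 2; 2 taken → place at 3.
926 hashes to 2; 2,3 taken → place at 4.
Table: [∅, ∅, 821, 415, 926, 236, 482]
Lookup 265: h=6, probe 6,0 → slot 0 empty, not found.

2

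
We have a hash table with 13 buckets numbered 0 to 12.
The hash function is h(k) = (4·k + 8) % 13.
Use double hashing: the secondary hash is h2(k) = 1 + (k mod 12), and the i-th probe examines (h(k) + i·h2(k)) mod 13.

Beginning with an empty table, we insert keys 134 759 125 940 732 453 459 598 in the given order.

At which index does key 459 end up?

134: h=11 → slot 11
759: h=2 → slot 2
125: h=1 → slot 1
940: h=11, h2=5, probe 11,3 → slot 3
732: h=11, h2=1, probe 11,12 → slot 12
453: h=0 → slot 0
459: h=11, h2=4, probe 11,2,6 → slot 6
598: h=8 → slot 8
Table: [453, 125, 759, 940, ., ., 459, ., 598, ., ., 134, 732]

6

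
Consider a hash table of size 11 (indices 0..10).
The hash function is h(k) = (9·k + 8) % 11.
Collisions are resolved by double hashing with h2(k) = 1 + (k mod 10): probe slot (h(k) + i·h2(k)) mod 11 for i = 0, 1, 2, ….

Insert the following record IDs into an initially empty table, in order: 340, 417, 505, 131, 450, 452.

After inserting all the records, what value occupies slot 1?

131

340: h=10 → slot 10
417: h=10, h2=8, probe 10,7 → slot 7
505: h=10, h2=6, probe 10,5 → slot 5
131: h=10, h2=2, probe 10,1 → slot 1
450: h=10, h2=1, probe 10,0 → slot 0
452: h=6 → slot 6
Table: [450, 131, _, _, _, 505, 452, 417, _, _, 340]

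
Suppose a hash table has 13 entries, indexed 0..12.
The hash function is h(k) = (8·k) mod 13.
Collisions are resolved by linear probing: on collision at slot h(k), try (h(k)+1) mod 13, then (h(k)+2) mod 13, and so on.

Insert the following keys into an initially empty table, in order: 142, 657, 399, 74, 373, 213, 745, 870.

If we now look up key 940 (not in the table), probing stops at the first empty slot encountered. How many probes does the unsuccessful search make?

6

142 hashes to 5; slot 5 is free -> place at 5.
657 hashes to 4; slot 4 is free -> place at 4.
399 hashes to 7; slot 7 is free -> place at 7.
74 hashes to 7; 7 taken -> place at 8.
373 hashes to 7; 7,8 taken -> place at 9.
213 hashes to 1; slot 1 is free -> place at 1.
745 hashes to 6; slot 6 is free -> place at 6.
870 hashes to 5; 5,6,7,8,9 taken -> place at 10.
Table: [∅, 213, ∅, ∅, 657, 142, 745, 399, 74, 373, 870, ∅, ∅]
Lookup 940: h=6, probe 6,7,8,9,10,11 → slot 11 empty, not found.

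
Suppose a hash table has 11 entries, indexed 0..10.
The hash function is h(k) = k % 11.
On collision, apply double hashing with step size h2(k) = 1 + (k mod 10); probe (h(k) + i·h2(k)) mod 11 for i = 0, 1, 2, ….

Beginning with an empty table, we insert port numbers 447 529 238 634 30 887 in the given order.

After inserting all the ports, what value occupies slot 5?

447 hashes to 7; slot 7 is free -> place at 7.
529 hashes to 1; slot 1 is free -> place at 1.
238 hashes to 7, h2=9; 7 taken -> place at 5.
634 hashes to 7, h2=5; 7,1 taken -> place at 6.
30 hashes to 8; slot 8 is free -> place at 8.
887 hashes to 7, h2=8; 7 taken -> place at 4.
Table: [_, 529, _, _, 887, 238, 634, 447, 30, _, _]

238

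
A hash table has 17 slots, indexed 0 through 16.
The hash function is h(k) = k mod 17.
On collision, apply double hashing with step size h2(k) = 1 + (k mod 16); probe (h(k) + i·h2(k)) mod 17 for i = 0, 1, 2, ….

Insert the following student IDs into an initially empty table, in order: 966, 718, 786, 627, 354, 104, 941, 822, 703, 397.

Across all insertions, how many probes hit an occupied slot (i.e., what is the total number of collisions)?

966: h=14 -> slot 14
718: h=4 -> slot 4
786: h=4, h2=3, probe 4,7 -> slot 7
627: h=15 -> slot 15
354: h=14, h2=3, probe 14,0 -> slot 0
104: h=2 -> slot 2
941: h=6 -> slot 6
822: h=6, h2=7, probe 6,13 -> slot 13
703: h=6, h2=16, probe 6,5 -> slot 5
397: h=6, h2=14, probe 6,3 -> slot 3
Table: [354, _, 104, 397, 718, 703, 941, 786, _, _, _, _, _, 822, 966, 627, _]

5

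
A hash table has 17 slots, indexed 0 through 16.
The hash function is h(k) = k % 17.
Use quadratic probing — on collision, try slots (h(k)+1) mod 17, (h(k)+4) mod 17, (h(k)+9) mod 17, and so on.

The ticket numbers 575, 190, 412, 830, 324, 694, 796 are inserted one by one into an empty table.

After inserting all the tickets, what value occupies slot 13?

796

575 hashes to 14; slot 14 is free → place at 14.
190 hashes to 3; slot 3 is free → place at 3.
412 hashes to 4; slot 4 is free → place at 4.
830 hashes to 14; 14 taken → place at 15.
324 hashes to 1; slot 1 is free → place at 1.
694 hashes to 14; 14,15,1 taken → place at 6.
796 hashes to 14; 14,15,1,6 taken → place at 13.
Table: [—, 324, —, 190, 412, —, 694, —, —, —, —, —, —, 796, 575, 830, —]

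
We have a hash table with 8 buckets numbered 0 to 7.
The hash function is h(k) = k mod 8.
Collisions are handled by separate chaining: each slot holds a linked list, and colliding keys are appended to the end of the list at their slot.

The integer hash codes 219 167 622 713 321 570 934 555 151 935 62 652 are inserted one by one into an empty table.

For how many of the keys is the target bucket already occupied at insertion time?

219 -> bucket 3
167 -> bucket 7
622 -> bucket 6
713 -> bucket 1
321 -> bucket 1 (collision)
570 -> bucket 2
934 -> bucket 6 (collision)
555 -> bucket 3 (collision)
151 -> bucket 7 (collision)
935 -> bucket 7 (collision)
62 -> bucket 6 (collision)
652 -> bucket 4
Final buckets:
0: ∅
1: 713 -> 321
2: 570
3: 219 -> 555
4: 652
5: ∅
6: 622 -> 934 -> 62
7: 167 -> 151 -> 935

6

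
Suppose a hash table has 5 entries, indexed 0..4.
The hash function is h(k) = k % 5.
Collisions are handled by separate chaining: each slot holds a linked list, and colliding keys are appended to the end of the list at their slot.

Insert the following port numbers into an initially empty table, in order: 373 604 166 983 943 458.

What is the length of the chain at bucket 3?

4

Insert 373: h=3, bucket 3 empty → new chain.
Insert 604: h=4, bucket 4 empty → new chain.
Insert 166: h=1, bucket 1 empty → new chain.
Insert 983: h=3, bucket 3 nonempty → append to chain.
Insert 943: h=3, bucket 3 nonempty → append to chain.
Insert 458: h=3, bucket 3 nonempty → append to chain.
Final buckets:
0: _
1: 166
2: _
3: 373 -> 983 -> 943 -> 458
4: 604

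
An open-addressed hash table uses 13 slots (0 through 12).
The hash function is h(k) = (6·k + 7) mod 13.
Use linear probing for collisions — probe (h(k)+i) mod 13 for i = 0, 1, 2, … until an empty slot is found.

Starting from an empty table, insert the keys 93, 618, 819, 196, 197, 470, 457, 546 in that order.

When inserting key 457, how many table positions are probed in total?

6

93 hashes to 6; slot 6 is free => place at 6.
618 hashes to 10; slot 10 is free => place at 10.
819 hashes to 7; slot 7 is free => place at 7.
196 hashes to 0; slot 0 is free => place at 0.
197 hashes to 6; 6,7 taken => place at 8.
470 hashes to 6; 6,7,8 taken => place at 9.
457 hashes to 6; 6,7,8,9,10 taken => place at 11.
546 hashes to 7; 7,8,9,10,11 taken => place at 12.
Table: [196, ∅, ∅, ∅, ∅, ∅, 93, 819, 197, 470, 618, 457, 546]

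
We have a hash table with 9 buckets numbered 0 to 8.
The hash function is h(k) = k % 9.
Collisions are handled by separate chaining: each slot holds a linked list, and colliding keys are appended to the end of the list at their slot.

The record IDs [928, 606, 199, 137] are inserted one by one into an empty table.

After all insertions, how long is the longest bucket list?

Insert 928: h=1, bucket 1 empty -> new chain.
Insert 606: h=3, bucket 3 empty -> new chain.
Insert 199: h=1, bucket 1 nonempty -> append to chain.
Insert 137: h=2, bucket 2 empty -> new chain.
Final buckets:
0: -
1: 928 -> 199
2: 137
3: 606
4: -
5: -
6: -
7: -
8: -

2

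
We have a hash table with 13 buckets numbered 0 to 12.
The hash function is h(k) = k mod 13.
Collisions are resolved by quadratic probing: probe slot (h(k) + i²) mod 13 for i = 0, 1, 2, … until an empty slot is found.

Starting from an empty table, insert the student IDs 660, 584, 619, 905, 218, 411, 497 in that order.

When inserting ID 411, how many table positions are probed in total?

660 hashes to 10; slot 10 is free => place at 10.
584 hashes to 12; slot 12 is free => place at 12.
619 hashes to 8; slot 8 is free => place at 8.
905 hashes to 8; 8 taken => place at 9.
218 hashes to 10; 10 taken => place at 11.
411 hashes to 8; 8,9,12 taken => place at 4.
497 hashes to 3; slot 3 is free => place at 3.
Table: [., ., ., 497, 411, ., ., ., 619, 905, 660, 218, 584]

4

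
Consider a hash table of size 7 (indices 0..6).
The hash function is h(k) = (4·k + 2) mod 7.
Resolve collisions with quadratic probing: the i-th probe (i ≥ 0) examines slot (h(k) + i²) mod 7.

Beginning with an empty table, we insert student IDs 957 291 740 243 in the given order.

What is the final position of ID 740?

957 hashes to 1; slot 1 is free -> place at 1.
291 hashes to 4; slot 4 is free -> place at 4.
740 hashes to 1; 1 taken -> place at 2.
243 hashes to 1; 1,2 taken -> place at 5.
Table: [., 957, 740, ., 291, 243, .]

2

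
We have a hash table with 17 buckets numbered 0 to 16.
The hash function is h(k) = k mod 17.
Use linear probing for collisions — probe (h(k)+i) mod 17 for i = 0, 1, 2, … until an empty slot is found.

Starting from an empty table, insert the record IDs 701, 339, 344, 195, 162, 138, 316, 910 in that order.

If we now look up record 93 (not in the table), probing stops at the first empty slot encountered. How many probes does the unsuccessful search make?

5

701 hashes to 4; slot 4 is free => place at 4.
339 hashes to 16; slot 16 is free => place at 16.
344 hashes to 4; 4 taken => place at 5.
195 hashes to 8; slot 8 is free => place at 8.
162 hashes to 9; slot 9 is free => place at 9.
138 hashes to 2; slot 2 is free => place at 2.
316 hashes to 10; slot 10 is free => place at 10.
910 hashes to 9; 9,10 taken => place at 11.
Table: [-, -, 138, -, 701, 344, -, -, 195, 162, 316, 910, -, -, -, -, 339]
Lookup 93: h=8, probe 8,9,10,11,12 → slot 12 empty, not found.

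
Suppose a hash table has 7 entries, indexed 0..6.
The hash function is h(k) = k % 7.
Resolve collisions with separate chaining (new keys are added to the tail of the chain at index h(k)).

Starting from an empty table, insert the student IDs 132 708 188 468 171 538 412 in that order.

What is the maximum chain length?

5

Insert 132: h=6, bucket 6 empty -> new chain.
Insert 708: h=1, bucket 1 empty -> new chain.
Insert 188: h=6, bucket 6 nonempty -> append to chain.
Insert 468: h=6, bucket 6 nonempty -> append to chain.
Insert 171: h=3, bucket 3 empty -> new chain.
Insert 538: h=6, bucket 6 nonempty -> append to chain.
Insert 412: h=6, bucket 6 nonempty -> append to chain.
Final buckets:
0: _
1: 708
2: _
3: 171
4: _
5: _
6: 132 -> 188 -> 468 -> 538 -> 412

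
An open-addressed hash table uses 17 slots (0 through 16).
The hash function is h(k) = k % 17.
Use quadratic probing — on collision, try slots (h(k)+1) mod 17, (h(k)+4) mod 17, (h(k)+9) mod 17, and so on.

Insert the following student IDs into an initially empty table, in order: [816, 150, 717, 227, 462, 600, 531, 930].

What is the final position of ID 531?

816 hashes to 0; slot 0 is free -> place at 0.
150 hashes to 14; slot 14 is free -> place at 14.
717 hashes to 3; slot 3 is free -> place at 3.
227 hashes to 6; slot 6 is free -> place at 6.
462 hashes to 3; 3 taken -> place at 4.
600 hashes to 5; slot 5 is free -> place at 5.
531 hashes to 4; 4,5 taken -> place at 8.
930 hashes to 12; slot 12 is free -> place at 12.
Table: [816, ., ., 717, 462, 600, 227, ., 531, ., ., ., 930, ., 150, ., .]

8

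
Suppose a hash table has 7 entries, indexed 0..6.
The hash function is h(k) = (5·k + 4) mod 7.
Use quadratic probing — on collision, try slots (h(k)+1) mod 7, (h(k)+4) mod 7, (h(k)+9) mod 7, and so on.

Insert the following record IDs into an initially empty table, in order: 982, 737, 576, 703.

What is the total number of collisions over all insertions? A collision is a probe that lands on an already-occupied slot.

982: h=0 -> slot 0
737: h=0, probe 0,1 -> slot 1
576: h=0, probe 0,1,4 -> slot 4
703: h=5 -> slot 5
Table: [982, 737, —, —, 576, 703, —]

3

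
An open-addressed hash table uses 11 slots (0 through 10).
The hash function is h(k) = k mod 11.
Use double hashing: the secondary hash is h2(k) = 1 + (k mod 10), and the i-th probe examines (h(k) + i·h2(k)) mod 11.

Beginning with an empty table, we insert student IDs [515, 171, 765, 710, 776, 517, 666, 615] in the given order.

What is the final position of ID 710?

515: h=9 → slot 9
171: h=6 → slot 6
765: h=6, h2=6, probe 6,1 → slot 1
710: h=6, h2=1, probe 6,7 → slot 7
776: h=6, h2=7, probe 6,2 → slot 2
517: h=0 → slot 0
666: h=6, h2=7, probe 6,2,9,5 → slot 5
615: h=10 → slot 10
Table: [517, 765, 776, ∅, ∅, 666, 171, 710, ∅, 515, 615]

7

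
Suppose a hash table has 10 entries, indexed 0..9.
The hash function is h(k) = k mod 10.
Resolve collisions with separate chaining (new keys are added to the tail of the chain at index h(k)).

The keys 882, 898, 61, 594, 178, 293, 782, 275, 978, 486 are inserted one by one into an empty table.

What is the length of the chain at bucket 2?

Insert 882: h=2, bucket 2 empty -> new chain.
Insert 898: h=8, bucket 8 empty -> new chain.
Insert 61: h=1, bucket 1 empty -> new chain.
Insert 594: h=4, bucket 4 empty -> new chain.
Insert 178: h=8, bucket 8 nonempty -> append to chain.
Insert 293: h=3, bucket 3 empty -> new chain.
Insert 782: h=2, bucket 2 nonempty -> append to chain.
Insert 275: h=5, bucket 5 empty -> new chain.
Insert 978: h=8, bucket 8 nonempty -> append to chain.
Insert 486: h=6, bucket 6 empty -> new chain.
Final buckets:
0: .
1: 61
2: 882 -> 782
3: 293
4: 594
5: 275
6: 486
7: .
8: 898 -> 178 -> 978
9: .

2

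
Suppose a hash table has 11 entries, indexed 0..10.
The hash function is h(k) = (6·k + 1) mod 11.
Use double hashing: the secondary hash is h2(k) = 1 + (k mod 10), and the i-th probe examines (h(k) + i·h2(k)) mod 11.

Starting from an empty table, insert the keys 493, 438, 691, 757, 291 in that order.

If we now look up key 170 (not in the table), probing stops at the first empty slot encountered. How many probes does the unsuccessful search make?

Insert 493: h=0, slot 0 empty -> index 0.
Insert 438: h=0, h2=9, slot 0 occupied -> index 9.
Insert 691: h=0, h2=2, slot 0 occupied -> index 2.
Insert 757: h=0, h2=8, slot 0 occupied -> index 8.
Insert 291: h=9, h2=2, slots 9,0,2 occupied -> index 4.
Table: [493, —, 691, —, 291, —, —, —, 757, 438, —]
Lookup 170: h=9, h2=1, probe 9,10 → slot 10 empty, not found.

2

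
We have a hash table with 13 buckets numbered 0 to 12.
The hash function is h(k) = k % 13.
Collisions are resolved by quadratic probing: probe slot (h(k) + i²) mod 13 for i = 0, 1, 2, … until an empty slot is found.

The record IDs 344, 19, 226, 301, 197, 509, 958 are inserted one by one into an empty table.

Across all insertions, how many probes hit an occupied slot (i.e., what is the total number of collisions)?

Insert 344: h=6, slot 6 empty => index 6.
Insert 19: h=6, slot 6 occupied => index 7.
Insert 226: h=5, slot 5 empty => index 5.
Insert 301: h=2, slot 2 empty => index 2.
Insert 197: h=2, slot 2 occupied => index 3.
Insert 509: h=2, slots 2,3,6 occupied => index 11.
Insert 958: h=9, slot 9 empty => index 9.
Table: [., ., 301, 197, ., 226, 344, 19, ., 958, ., 509, .]

5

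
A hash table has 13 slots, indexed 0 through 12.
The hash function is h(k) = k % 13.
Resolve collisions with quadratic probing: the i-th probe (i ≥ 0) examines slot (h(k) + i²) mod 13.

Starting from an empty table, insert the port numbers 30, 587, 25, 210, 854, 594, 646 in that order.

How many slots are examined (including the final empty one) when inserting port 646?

3

30: h=4 → slot 4
587: h=2 → slot 2
25: h=12 → slot 12
210: h=2, probe 2,3 → slot 3
854: h=9 → slot 9
594: h=9, probe 9,10 → slot 10
646: h=9, probe 9,10,0 → slot 0
Table: [646, ∅, 587, 210, 30, ∅, ∅, ∅, ∅, 854, 594, ∅, 25]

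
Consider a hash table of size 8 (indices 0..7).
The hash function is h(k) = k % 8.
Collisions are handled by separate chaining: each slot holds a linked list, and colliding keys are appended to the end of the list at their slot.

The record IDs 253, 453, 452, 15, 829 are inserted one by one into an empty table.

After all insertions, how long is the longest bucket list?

3

253 → bucket 5
453 → bucket 5 (collision)
452 → bucket 4
15 → bucket 7
829 → bucket 5 (collision)
Final buckets:
0: .
1: .
2: .
3: .
4: 452
5: 253 -> 453 -> 829
6: .
7: 15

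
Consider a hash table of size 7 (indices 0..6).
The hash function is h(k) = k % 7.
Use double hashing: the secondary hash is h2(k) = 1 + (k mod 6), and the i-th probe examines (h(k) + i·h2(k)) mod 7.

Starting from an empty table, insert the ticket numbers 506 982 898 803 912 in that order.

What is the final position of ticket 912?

Insert 506: h=2, slot 2 empty → index 2.
Insert 982: h=2, h2=5, slot 2 occupied → index 0.
Insert 898: h=2, h2=5, slots 2,0 occupied → index 5.
Insert 803: h=5, h2=6, slot 5 occupied → index 4.
Insert 912: h=2, h2=1, slot 2 occupied → index 3.
Table: [982, -, 506, 912, 803, 898, -]

3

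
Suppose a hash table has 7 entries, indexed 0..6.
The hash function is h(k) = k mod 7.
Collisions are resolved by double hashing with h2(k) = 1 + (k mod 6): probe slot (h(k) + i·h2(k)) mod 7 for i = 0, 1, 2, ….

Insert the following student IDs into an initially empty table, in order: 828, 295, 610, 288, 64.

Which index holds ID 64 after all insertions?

4

828: h=2 -> slot 2
295: h=1 -> slot 1
610: h=1, h2=5, probe 1,6 -> slot 6
288: h=1, h2=1, probe 1,2,3 -> slot 3
64: h=1, h2=5, probe 1,6,4 -> slot 4
Table: [_, 295, 828, 288, 64, _, 610]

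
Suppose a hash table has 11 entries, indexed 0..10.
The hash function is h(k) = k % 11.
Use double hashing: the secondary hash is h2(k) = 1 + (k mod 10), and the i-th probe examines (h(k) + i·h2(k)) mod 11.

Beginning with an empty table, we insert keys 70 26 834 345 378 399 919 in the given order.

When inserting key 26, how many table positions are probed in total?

70 hashes to 4; slot 4 is free -> place at 4.
26 hashes to 4, h2=7; 4 taken -> place at 0.
834 hashes to 9; slot 9 is free -> place at 9.
345 hashes to 4, h2=6; 4 taken -> place at 10.
378 hashes to 4, h2=9; 4 taken -> place at 2.
399 hashes to 3; slot 3 is free -> place at 3.
919 hashes to 6; slot 6 is free -> place at 6.
Table: [26, ., 378, 399, 70, ., 919, ., ., 834, 345]

2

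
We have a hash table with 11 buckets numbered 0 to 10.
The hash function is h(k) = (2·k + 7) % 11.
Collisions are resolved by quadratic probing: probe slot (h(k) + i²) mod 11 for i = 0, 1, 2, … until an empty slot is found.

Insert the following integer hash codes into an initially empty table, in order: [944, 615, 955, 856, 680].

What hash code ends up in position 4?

955

Insert 944: h=3, slot 3 empty => index 3.
Insert 615: h=5, slot 5 empty => index 5.
Insert 955: h=3, slot 3 occupied => index 4.
Insert 856: h=3, slots 3,4 occupied => index 7.
Insert 680: h=3, slots 3,4,7 occupied => index 1.
Table: [., 680, ., 944, 955, 615, ., 856, ., ., .]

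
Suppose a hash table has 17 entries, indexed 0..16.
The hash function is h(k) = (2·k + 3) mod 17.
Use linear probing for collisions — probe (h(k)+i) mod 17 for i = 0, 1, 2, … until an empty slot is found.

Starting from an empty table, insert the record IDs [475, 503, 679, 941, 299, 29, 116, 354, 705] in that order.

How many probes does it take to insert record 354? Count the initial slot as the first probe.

3

Insert 475: h=1, slot 1 empty → index 1.
Insert 503: h=6, slot 6 empty → index 6.
Insert 679: h=1, slot 1 occupied → index 2.
Insert 941: h=15, slot 15 empty → index 15.
Insert 299: h=6, slot 6 occupied → index 7.
Insert 29: h=10, slot 10 empty → index 10.
Insert 116: h=14, slot 14 empty → index 14.
Insert 354: h=14, slots 14,15 occupied → index 16.
Insert 705: h=2, slot 2 occupied → index 3.
Table: [., 475, 679, 705, ., ., 503, 299, ., ., 29, ., ., ., 116, 941, 354]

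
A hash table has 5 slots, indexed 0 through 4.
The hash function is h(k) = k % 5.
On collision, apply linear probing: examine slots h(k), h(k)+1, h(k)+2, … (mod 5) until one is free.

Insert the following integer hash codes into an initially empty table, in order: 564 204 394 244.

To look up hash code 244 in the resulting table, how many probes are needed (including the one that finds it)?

564: h=4 -> slot 4
204: h=4, probe 4,0 -> slot 0
394: h=4, probe 4,0,1 -> slot 1
244: h=4, probe 4,0,1,2 -> slot 2
Table: [204, 394, 244, ., 564]
Lookup 244: h=4, probe 4,0,1,2 → found at 2.

4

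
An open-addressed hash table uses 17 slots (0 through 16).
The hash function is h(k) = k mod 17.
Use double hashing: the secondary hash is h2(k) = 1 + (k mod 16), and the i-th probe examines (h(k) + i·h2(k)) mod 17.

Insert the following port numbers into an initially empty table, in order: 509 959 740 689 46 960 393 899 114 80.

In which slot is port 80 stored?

Insert 509: h=16, slot 16 empty -> index 16.
Insert 959: h=7, slot 7 empty -> index 7.
Insert 740: h=9, slot 9 empty -> index 9.
Insert 689: h=9, h2=2, slot 9 occupied -> index 11.
Insert 46: h=12, slot 12 empty -> index 12.
Insert 960: h=8, slot 8 empty -> index 8.
Insert 393: h=2, slot 2 empty -> index 2.
Insert 899: h=15, slot 15 empty -> index 15.
Insert 114: h=12, h2=3, slots 12,15 occupied -> index 1.
Insert 80: h=12, h2=1, slot 12 occupied -> index 13.
Table: [_, 114, 393, _, _, _, _, 959, 960, 740, _, 689, 46, 80, _, 899, 509]

13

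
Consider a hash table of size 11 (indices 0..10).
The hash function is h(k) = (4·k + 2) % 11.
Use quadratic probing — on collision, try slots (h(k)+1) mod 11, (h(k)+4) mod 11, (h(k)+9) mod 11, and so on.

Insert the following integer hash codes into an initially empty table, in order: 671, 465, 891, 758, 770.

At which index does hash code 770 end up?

0

Insert 671: h=2, slot 2 empty => index 2.
Insert 465: h=3, slot 3 empty => index 3.
Insert 891: h=2, slots 2,3 occupied => index 6.
Insert 758: h=9, slot 9 empty => index 9.
Insert 770: h=2, slots 2,3,6 occupied => index 0.
Table: [770, ∅, 671, 465, ∅, ∅, 891, ∅, ∅, 758, ∅]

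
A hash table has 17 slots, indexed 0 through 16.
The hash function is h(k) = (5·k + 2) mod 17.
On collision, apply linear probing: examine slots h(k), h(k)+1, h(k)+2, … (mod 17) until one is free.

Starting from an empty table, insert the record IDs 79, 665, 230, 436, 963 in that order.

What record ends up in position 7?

436

Insert 79: h=6, slot 6 empty -> index 6.
Insert 665: h=12, slot 12 empty -> index 12.
Insert 230: h=13, slot 13 empty -> index 13.
Insert 436: h=6, slot 6 occupied -> index 7.
Insert 963: h=6, slots 6,7 occupied -> index 8.
Table: [-, -, -, -, -, -, 79, 436, 963, -, -, -, 665, 230, -, -, -]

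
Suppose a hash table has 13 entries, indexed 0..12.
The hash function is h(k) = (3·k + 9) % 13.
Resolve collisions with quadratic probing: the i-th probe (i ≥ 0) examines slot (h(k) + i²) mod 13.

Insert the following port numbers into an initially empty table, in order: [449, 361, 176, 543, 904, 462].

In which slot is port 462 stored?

7

Insert 449: h=4, slot 4 empty → index 4.
Insert 361: h=0, slot 0 empty → index 0.
Insert 176: h=4, slot 4 occupied → index 5.
Insert 543: h=0, slot 0 occupied → index 1.
Insert 904: h=4, slots 4,5 occupied → index 8.
Insert 462: h=4, slots 4,5,8,0 occupied → index 7.
Table: [361, 543, -, -, 449, 176, -, 462, 904, -, -, -, -]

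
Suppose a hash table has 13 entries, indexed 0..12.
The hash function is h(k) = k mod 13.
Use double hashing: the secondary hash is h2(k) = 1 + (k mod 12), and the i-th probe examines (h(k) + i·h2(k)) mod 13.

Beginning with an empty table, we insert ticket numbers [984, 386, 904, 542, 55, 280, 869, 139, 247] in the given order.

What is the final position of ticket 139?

10

Insert 984: h=9, slot 9 empty => index 9.
Insert 386: h=9, h2=3, slot 9 occupied => index 12.
Insert 904: h=7, slot 7 empty => index 7.
Insert 542: h=9, h2=3, slots 9,12 occupied => index 2.
Insert 55: h=3, slot 3 empty => index 3.
Insert 280: h=7, h2=5, slots 7,12 occupied => index 4.
Insert 869: h=11, slot 11 empty => index 11.
Insert 139: h=9, h2=8, slots 9,4,12,7,2 occupied => index 10.
Insert 247: h=0, slot 0 empty => index 0.
Table: [247, ∅, 542, 55, 280, ∅, ∅, 904, ∅, 984, 139, 869, 386]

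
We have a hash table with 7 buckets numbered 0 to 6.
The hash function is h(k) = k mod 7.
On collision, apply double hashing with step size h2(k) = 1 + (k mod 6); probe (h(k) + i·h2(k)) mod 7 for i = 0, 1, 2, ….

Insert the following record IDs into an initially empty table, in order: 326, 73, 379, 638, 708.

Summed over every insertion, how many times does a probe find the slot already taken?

3

Insert 326: h=4, slot 4 empty -> index 4.
Insert 73: h=3, slot 3 empty -> index 3.
Insert 379: h=1, slot 1 empty -> index 1.
Insert 638: h=1, h2=3, slots 1,4 occupied -> index 0.
Insert 708: h=1, h2=1, slot 1 occupied -> index 2.
Table: [638, 379, 708, 73, 326, _, _]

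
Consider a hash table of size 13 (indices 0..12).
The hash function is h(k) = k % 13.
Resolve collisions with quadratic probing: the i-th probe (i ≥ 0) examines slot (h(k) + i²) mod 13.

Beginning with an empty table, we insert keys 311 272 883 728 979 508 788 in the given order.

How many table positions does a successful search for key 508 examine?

311: h=12 -> slot 12
272: h=12, probe 12,0 -> slot 0
883: h=12, probe 12,0,3 -> slot 3
728: h=0, probe 0,1 -> slot 1
979: h=4 -> slot 4
508: h=1, probe 1,2 -> slot 2
788: h=8 -> slot 8
Table: [272, 728, 508, 883, 979, _, _, _, 788, _, _, _, 311]
Lookup 508: h=1, probe 1,2 → found at 2.

2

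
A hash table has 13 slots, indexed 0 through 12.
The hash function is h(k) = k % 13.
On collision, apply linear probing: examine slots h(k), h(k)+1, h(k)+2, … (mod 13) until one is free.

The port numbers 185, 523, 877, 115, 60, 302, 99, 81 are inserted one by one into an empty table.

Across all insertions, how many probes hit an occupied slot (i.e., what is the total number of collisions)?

8

185 hashes to 3; slot 3 is free -> place at 3.
523 hashes to 3; 3 taken -> place at 4.
877 hashes to 6; slot 6 is free -> place at 6.
115 hashes to 11; slot 11 is free -> place at 11.
60 hashes to 8; slot 8 is free -> place at 8.
302 hashes to 3; 3,4 taken -> place at 5.
99 hashes to 8; 8 taken -> place at 9.
81 hashes to 3; 3,4,5,6 taken -> place at 7.
Table: [—, —, —, 185, 523, 302, 877, 81, 60, 99, —, 115, —]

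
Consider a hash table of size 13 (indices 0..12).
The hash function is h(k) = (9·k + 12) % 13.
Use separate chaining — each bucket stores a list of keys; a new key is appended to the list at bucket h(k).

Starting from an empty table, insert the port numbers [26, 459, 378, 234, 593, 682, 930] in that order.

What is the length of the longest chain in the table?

2

Insert 26: h=12, bucket 12 empty -> new chain.
Insert 459: h=9, bucket 9 empty -> new chain.
Insert 378: h=8, bucket 8 empty -> new chain.
Insert 234: h=12, bucket 12 nonempty -> append to chain.
Insert 593: h=6, bucket 6 empty -> new chain.
Insert 682: h=1, bucket 1 empty -> new chain.
Insert 930: h=10, bucket 10 empty -> new chain.
Final buckets:
0: —
1: 682
2: —
3: —
4: —
5: —
6: 593
7: —
8: 378
9: 459
10: 930
11: —
12: 26 -> 234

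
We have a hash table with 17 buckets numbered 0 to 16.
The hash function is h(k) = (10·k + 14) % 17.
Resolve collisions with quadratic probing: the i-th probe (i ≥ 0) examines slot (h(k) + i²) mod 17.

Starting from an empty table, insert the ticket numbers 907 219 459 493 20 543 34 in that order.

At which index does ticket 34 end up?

907: h=6 => slot 6
219: h=11 => slot 11
459: h=14 => slot 14
493: h=14, probe 14,15 => slot 15
20: h=10 => slot 10
543: h=4 => slot 4
34: h=14, probe 14,15,1 => slot 1
Table: [—, 34, —, —, 543, —, 907, —, —, —, 20, 219, —, —, 459, 493, —]

1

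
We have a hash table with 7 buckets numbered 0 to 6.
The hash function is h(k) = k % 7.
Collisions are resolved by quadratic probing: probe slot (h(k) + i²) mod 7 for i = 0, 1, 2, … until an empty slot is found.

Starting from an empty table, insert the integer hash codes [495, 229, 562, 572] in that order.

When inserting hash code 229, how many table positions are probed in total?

Insert 495: h=5, slot 5 empty → index 5.
Insert 229: h=5, slot 5 occupied → index 6.
Insert 562: h=2, slot 2 empty → index 2.
Insert 572: h=5, slots 5,6,2 occupied → index 0.
Table: [572, ∅, 562, ∅, ∅, 495, 229]

2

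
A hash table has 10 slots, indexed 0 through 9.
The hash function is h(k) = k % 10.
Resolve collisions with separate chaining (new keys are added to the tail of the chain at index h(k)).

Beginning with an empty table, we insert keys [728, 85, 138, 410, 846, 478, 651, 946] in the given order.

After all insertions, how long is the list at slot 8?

Insert 728: h=8, bucket 8 empty → new chain.
Insert 85: h=5, bucket 5 empty → new chain.
Insert 138: h=8, bucket 8 nonempty → append to chain.
Insert 410: h=0, bucket 0 empty → new chain.
Insert 846: h=6, bucket 6 empty → new chain.
Insert 478: h=8, bucket 8 nonempty → append to chain.
Insert 651: h=1, bucket 1 empty → new chain.
Insert 946: h=6, bucket 6 nonempty → append to chain.
Final buckets:
0: 410
1: 651
2: —
3: —
4: —
5: 85
6: 846 -> 946
7: —
8: 728 -> 138 -> 478
9: —

3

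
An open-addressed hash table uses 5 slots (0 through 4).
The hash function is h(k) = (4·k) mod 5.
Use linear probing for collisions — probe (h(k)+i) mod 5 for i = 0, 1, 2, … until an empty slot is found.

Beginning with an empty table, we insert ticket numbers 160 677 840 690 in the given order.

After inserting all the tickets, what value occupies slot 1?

840

160: h=0 -> slot 0
677: h=3 -> slot 3
840: h=0, probe 0,1 -> slot 1
690: h=0, probe 0,1,2 -> slot 2
Table: [160, 840, 690, 677, _]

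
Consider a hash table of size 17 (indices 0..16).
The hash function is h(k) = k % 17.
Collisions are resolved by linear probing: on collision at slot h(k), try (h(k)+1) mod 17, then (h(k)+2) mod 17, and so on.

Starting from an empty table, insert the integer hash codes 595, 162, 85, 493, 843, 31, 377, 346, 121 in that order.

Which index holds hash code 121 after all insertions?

595: h=0 => slot 0
162: h=9 => slot 9
85: h=0, probe 0,1 => slot 1
493: h=0, probe 0,1,2 => slot 2
843: h=10 => slot 10
31: h=14 => slot 14
377: h=3 => slot 3
346: h=6 => slot 6
121: h=2, probe 2,3,4 => slot 4
Table: [595, 85, 493, 377, 121, ., 346, ., ., 162, 843, ., ., ., 31, ., .]

4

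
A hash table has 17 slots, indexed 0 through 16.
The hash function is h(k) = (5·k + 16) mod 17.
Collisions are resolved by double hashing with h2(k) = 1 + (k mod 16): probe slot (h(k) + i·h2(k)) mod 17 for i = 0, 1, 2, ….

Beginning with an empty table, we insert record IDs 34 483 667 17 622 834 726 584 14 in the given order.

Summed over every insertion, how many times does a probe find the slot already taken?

Insert 34: h=16, slot 16 empty → index 16.
Insert 483: h=0, slot 0 empty → index 0.
Insert 667: h=2, slot 2 empty → index 2.
Insert 17: h=16, h2=2, slot 16 occupied → index 1.
Insert 622: h=15, slot 15 empty → index 15.
Insert 834: h=4, slot 4 empty → index 4.
Insert 726: h=8, slot 8 empty → index 8.
Insert 584: h=12, slot 12 empty → index 12.
Insert 14: h=1, h2=15, slots 1,16 occupied → index 14.
Table: [483, 17, 667, _, 834, _, _, _, 726, _, _, _, 584, _, 14, 622, 34]

3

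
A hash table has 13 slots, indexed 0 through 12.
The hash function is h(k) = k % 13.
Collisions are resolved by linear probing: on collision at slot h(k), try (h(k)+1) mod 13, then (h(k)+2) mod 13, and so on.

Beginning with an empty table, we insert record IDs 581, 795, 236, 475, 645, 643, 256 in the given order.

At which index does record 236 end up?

Insert 581: h=9, slot 9 empty -> index 9.
Insert 795: h=2, slot 2 empty -> index 2.
Insert 236: h=2, slot 2 occupied -> index 3.
Insert 475: h=7, slot 7 empty -> index 7.
Insert 645: h=8, slot 8 empty -> index 8.
Insert 643: h=6, slot 6 empty -> index 6.
Insert 256: h=9, slot 9 occupied -> index 10.
Table: [., ., 795, 236, ., ., 643, 475, 645, 581, 256, ., .]

3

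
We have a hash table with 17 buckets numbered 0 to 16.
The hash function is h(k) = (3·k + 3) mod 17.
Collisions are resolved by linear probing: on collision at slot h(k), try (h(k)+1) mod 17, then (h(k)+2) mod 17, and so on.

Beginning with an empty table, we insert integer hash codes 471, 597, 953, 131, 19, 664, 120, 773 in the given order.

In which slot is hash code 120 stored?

Insert 471: h=5, slot 5 empty → index 5.
Insert 597: h=9, slot 9 empty → index 9.
Insert 953: h=6, slot 6 empty → index 6.
Insert 131: h=5, slots 5,6 occupied → index 7.
Insert 19: h=9, slot 9 occupied → index 10.
Insert 664: h=6, slots 6,7 occupied → index 8.
Insert 120: h=6, slots 6,7,8,9,10 occupied → index 11.
Insert 773: h=10, slots 10,11 occupied → index 12.
Table: [—, —, —, —, —, 471, 953, 131, 664, 597, 19, 120, 773, —, —, —, —]

11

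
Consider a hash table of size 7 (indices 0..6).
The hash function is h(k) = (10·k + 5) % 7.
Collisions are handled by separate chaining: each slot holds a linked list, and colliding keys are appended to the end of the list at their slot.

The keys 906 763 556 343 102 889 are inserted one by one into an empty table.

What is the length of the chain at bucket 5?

3

906 -> bucket 0
763 -> bucket 5
556 -> bucket 0 (collision)
343 -> bucket 5 (collision)
102 -> bucket 3
889 -> bucket 5 (collision)
Final buckets:
0: 906 -> 556
1: —
2: —
3: 102
4: —
5: 763 -> 343 -> 889
6: —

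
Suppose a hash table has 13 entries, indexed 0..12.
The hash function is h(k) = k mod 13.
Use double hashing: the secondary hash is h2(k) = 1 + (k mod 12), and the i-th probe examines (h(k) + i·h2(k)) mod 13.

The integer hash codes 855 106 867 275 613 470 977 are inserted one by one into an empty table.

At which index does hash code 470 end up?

Insert 855: h=10, slot 10 empty => index 10.
Insert 106: h=2, slot 2 empty => index 2.
Insert 867: h=9, slot 9 empty => index 9.
Insert 275: h=2, h2=12, slot 2 occupied => index 1.
Insert 613: h=2, h2=2, slot 2 occupied => index 4.
Insert 470: h=2, h2=3, slot 2 occupied => index 5.
Insert 977: h=2, h2=6, slot 2 occupied => index 8.
Table: [∅, 275, 106, ∅, 613, 470, ∅, ∅, 977, 867, 855, ∅, ∅]

5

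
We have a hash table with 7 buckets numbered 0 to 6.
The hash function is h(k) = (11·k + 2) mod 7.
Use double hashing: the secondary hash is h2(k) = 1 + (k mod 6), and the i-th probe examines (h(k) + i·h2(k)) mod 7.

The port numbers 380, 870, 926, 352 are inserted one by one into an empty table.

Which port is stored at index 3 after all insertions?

Insert 380: h=3, slot 3 empty => index 3.
Insert 870: h=3, h2=1, slot 3 occupied => index 4.
Insert 926: h=3, h2=3, slot 3 occupied => index 6.
Insert 352: h=3, h2=5, slot 3 occupied => index 1.
Table: [—, 352, —, 380, 870, —, 926]

380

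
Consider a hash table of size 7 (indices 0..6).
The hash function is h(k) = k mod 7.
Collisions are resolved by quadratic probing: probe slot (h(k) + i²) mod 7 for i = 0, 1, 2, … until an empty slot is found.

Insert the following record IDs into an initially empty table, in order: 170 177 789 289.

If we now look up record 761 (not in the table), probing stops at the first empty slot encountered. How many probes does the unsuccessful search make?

4

170 hashes to 2; slot 2 is free => place at 2.
177 hashes to 2; 2 taken => place at 3.
789 hashes to 5; slot 5 is free => place at 5.
289 hashes to 2; 2,3 taken => place at 6.
Table: [—, —, 170, 177, —, 789, 289]
Lookup 761: h=5, probe 5,6,2,0 → slot 0 empty, not found.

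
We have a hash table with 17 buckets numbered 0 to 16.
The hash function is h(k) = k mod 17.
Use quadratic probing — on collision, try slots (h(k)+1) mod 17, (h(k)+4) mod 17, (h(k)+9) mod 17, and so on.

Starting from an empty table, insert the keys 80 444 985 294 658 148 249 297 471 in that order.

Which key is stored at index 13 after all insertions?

658

80 hashes to 12; slot 12 is free -> place at 12.
444 hashes to 2; slot 2 is free -> place at 2.
985 hashes to 16; slot 16 is free -> place at 16.
294 hashes to 5; slot 5 is free -> place at 5.
658 hashes to 12; 12 taken -> place at 13.
148 hashes to 12; 12,13,16 taken -> place at 4.
249 hashes to 11; slot 11 is free -> place at 11.
297 hashes to 8; slot 8 is free -> place at 8.
471 hashes to 12; 12,13,16,4,11 taken -> place at 3.
Table: [., ., 444, 471, 148, 294, ., ., 297, ., ., 249, 80, 658, ., ., 985]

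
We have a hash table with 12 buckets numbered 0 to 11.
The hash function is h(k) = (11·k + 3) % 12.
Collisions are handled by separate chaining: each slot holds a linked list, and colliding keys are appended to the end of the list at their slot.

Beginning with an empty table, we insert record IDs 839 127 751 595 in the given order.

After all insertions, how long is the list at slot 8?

839 → bucket 4
127 → bucket 8
751 → bucket 8 (collision)
595 → bucket 8 (collision)
Final buckets:
0: _
1: _
2: _
3: _
4: 839
5: _
6: _
7: _
8: 127 -> 751 -> 595
9: _
10: _
11: _

3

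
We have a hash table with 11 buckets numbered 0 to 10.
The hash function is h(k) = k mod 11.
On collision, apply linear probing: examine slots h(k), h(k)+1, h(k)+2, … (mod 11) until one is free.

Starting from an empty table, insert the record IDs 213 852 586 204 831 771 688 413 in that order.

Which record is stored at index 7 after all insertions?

831

Insert 213: h=4, slot 4 empty -> index 4.
Insert 852: h=5, slot 5 empty -> index 5.
Insert 586: h=3, slot 3 empty -> index 3.
Insert 204: h=6, slot 6 empty -> index 6.
Insert 831: h=6, slot 6 occupied -> index 7.
Insert 771: h=1, slot 1 empty -> index 1.
Insert 688: h=6, slots 6,7 occupied -> index 8.
Insert 413: h=6, slots 6,7,8 occupied -> index 9.
Table: [_, 771, _, 586, 213, 852, 204, 831, 688, 413, _]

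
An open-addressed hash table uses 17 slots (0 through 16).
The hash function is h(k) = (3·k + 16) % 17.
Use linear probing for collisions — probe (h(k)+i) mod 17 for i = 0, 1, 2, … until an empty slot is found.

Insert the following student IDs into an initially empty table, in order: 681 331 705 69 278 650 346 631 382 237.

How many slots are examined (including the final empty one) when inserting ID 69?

2

681: h=2 -> slot 2
331: h=6 -> slot 6
705: h=6, probe 6,7 -> slot 7
69: h=2, probe 2,3 -> slot 3
278: h=0 -> slot 0
650: h=11 -> slot 11
346: h=0, probe 0,1 -> slot 1
631: h=5 -> slot 5
382: h=6, probe 6,7,8 -> slot 8
237: h=13 -> slot 13
Table: [278, 346, 681, 69, ., 631, 331, 705, 382, ., ., 650, ., 237, ., ., .]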